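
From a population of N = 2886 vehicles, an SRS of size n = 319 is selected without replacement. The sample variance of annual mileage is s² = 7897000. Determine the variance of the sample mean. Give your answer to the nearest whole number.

22019

Under SRS without replacement, Var(ȳ) = (1 − f)·s²/n with f = n/N = 319/2886 = 0.11053361.
Var(ȳ) = (1 − 0.11053361)·7897000/319 = 0.88946639·24755.486 = 22019.173.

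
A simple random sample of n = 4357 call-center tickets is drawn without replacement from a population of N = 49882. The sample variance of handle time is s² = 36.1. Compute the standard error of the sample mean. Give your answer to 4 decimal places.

Under SRS without replacement, Var(ȳ) = (1 − f)·s²/n with f = n/N = 4357/49882 = 0.08734614.
Var(ȳ) = (1 − 0.08734614)·36.1/4357 = 0.91265386·0.0082855176 = 0.0075618096.
SE(ȳ) = √(0.0075618096) = 0.0870.

0.0870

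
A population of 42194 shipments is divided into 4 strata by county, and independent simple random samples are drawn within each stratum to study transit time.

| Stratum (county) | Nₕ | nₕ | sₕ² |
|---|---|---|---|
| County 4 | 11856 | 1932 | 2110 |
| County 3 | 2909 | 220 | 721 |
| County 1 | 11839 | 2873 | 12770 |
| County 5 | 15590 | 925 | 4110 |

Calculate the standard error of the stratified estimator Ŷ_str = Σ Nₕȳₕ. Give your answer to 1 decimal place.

40519.1

Var(Ŷ_str) = Σₕ Nₕ²(1 − fₕ)sₕ²/nₕ.
County 4: 11856²·(1 − 1932/11856)·2110/1932 = 1.2849916 × 10^8.
County 3: 2909²·(1 − 220/2909)·721/220 = 2.5635814 × 10^7.
County 1: 11839²·(1 − 2873/11839)·12770/2873 = 4.7181205 × 10^8.
County 5: 15590²·(1 − 925/15590)·4110/925 = 1.0158469 × 10^9.
Sum = 1.6417939 × 10^9.
SE = √(1.6417939 × 10^9) = 40519.1.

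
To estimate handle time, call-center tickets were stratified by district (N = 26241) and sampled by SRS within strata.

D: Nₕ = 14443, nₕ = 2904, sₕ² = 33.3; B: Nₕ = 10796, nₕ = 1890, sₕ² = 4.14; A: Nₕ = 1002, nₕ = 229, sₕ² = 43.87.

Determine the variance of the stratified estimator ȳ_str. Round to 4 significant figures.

Var(ȳ_str) = Σₕ Wₕ²(1 − fₕ)sₕ²/nₕ with Wₕ = Nₕ/N, N = 26241.
D: Wₕ = 0.55039823; term = 0.55039823²·(1 − 0.20106626)·33.3/2904 = 0.002775316.
B: Wₕ = 0.41141725; term = 0.41141725²·(1 − 0.17506484)·4.14/1890 = 3.0586046 × 10^-4.
A: Wₕ = 0.03818452; term = 0.03818452²·(1 − 0.22854291)·43.87/229 = 2.1548577 × 10^-4.
Sum = 0.0032966622.

0.003297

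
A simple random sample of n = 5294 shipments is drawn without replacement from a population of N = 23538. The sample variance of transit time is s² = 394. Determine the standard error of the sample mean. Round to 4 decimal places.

0.2402

Under SRS without replacement, Var(ȳ) = (1 − f)·s²/n with f = n/N = 5294/23538 = 0.22491291.
Var(ȳ) = (1 − 0.22491291)·394/5294 = 0.77508709·0.074423876 = 0.057684986.
SE(ȳ) = √(0.057684986) = 0.2402.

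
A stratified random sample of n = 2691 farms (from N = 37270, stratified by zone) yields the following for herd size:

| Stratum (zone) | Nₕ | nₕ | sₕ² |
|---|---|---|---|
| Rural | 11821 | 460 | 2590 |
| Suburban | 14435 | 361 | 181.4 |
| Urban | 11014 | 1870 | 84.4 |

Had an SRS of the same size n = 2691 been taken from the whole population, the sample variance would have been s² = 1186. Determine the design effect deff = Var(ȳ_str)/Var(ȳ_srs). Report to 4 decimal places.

1.5190

Var(ȳ_str) = Σ Wₕ²(1−fₕ)sₕ²/nₕ with Wₕ = Nₕ/37270:
  Rural: (11821/37270)²·(1−460/11821)·2590/460 = 0.54436967
  Suburban: (14435/37270)²·(1−361/14435)·181.4/361 = 0.073492942
  Urban: (11014/37270)²·(1−1870/11014)·84.4/1870 = 0.0032723771
  → Var(ȳ_str) = 0.62113499.
Var(ȳ_srs) = (1 − 2691/37270)·1186/2691 = 0.40890651.
deff = 0.62113499 / 0.40890651 = 1.5190.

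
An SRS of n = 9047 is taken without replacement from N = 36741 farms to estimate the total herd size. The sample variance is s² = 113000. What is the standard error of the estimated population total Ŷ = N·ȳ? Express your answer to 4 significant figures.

112700

Var(Ŷ) = N²·Var(ȳ) = N²·(1 − n/N)·s²/n.
f = 9047/36741 = 0.24623717; Var(ȳ) = 0.75376283·113000/9047 = 9.4147451.
Var(Ŷ) = 36741² · 9.4147451 = 1.2708975 × 10^10.
SE(Ŷ) = √(1.2708975 × 10^10) = 112700.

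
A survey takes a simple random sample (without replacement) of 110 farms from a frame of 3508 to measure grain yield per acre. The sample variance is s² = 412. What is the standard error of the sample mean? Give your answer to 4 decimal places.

1.9047

Under SRS without replacement, Var(ȳ) = (1 − f)·s²/n with f = n/N = 110/3508 = 0.03135690.
Var(ȳ) = (1 − 0.03135690)·412/110 = 0.96864310·3.7454545 = 3.6280087.
SE(ȳ) = √(3.6280087) = 1.9047.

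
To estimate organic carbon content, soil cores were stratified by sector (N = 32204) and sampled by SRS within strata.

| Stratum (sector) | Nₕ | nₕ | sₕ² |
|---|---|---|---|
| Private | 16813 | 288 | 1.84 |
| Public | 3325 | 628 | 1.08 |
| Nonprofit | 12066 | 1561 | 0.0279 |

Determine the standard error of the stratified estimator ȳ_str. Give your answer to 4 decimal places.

Var(ȳ_str) = Σₕ Wₕ²(1 − fₕ)sₕ²/nₕ with Wₕ = Nₕ/N, N = 32204.
Private: Wₕ = 0.52207800; term = 0.52207800²·(1 − 0.01712960)·1.84/288 = 0.001711561.
Public: Wₕ = 0.10324804; term = 0.10324804²·(1 − 0.18887218)·1.08/628 = 1.4870209 × 10^-5.
Nonprofit: Wₕ = 0.37467395; term = 0.37467395²·(1 − 0.12937179)·0.0279/1561 = 2.1844446 × 10^-6.
Sum = 0.0017286157.
SE = √(0.0017286157) = 0.0416.

0.0416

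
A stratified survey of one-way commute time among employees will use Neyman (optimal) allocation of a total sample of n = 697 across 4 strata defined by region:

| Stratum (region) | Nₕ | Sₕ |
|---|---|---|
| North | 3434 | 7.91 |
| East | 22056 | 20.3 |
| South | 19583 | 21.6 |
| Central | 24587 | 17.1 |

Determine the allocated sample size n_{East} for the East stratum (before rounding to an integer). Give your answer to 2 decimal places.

236.72

Neyman allocation: nₕ = n·NₕSₕ / Σⱼ NⱼSⱼ.
Σ NⱼSⱼ = 3434·7.91 + 22056·20.3 + 19583·21.6 + 24587·17.1 = 1.3183302 × 10^6.
n_{East} = 697·22056·20.3 / (1.3183302 × 10^6) = 236.72.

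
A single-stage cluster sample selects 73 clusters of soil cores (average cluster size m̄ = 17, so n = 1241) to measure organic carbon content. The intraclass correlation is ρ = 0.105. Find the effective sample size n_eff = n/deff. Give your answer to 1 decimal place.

463.1

deff = 1 + (17 − 1)·0.105 = 1 + 1.68 = 2.68.
n_eff = 1241 / 2.68 = 463.1.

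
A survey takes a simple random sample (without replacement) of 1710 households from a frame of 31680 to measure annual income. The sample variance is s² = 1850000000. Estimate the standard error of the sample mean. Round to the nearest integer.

Under SRS without replacement, Var(ȳ) = (1 − f)·s²/n with f = n/N = 1710/31680 = 0.05397727.
Var(ȳ) = (1 − 0.05397727)·1850000000/1710 = 0.94602273·1.0818713 × 10^6 = 1.0234749 × 10^6.
SE(ȳ) = √(1.0234749 × 10^6) = 1012.

1012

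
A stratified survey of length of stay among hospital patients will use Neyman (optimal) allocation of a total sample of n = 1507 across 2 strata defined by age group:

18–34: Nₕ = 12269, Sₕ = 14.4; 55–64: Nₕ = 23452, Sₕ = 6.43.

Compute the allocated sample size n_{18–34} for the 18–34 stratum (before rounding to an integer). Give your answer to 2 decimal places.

Neyman allocation: nₕ = n·NₕSₕ / Σⱼ NⱼSⱼ.
Σ NⱼSⱼ = 12269·14.4 + 23452·6.43 = 327469.96.
n_{18–34} = 1507·12269·14.4 / 327469.96 = 813.04.

813.04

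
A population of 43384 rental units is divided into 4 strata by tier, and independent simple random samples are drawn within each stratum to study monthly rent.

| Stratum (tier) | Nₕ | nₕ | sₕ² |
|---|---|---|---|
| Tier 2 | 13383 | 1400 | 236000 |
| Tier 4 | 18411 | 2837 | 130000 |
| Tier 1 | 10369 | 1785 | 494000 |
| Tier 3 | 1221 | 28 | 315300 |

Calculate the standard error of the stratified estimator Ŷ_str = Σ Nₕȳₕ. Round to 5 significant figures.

Var(Ŷ_str) = Σₕ Nₕ²(1 − fₕ)sₕ²/nₕ.
Tier 2: 13383²·(1 − 1400/13383)·236000/1400 = 2.7033545 × 10^10.
Tier 4: 18411²·(1 − 2837/18411)·130000/2837 = 1.3138977 × 10^10.
Tier 1: 10369²·(1 − 1785/10369)·494000/1785 = 2.4632887 × 10^10.
Tier 3: 1221²·(1 − 28/1221)·315300/28 = 1.6402953 × 10^10.
Sum = 8.1208362 × 10^10.
SE = √(8.1208362 × 10^10) = 284970.

284970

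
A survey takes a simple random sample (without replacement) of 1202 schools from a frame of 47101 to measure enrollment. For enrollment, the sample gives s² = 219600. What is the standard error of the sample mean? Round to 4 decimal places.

Under SRS without replacement, Var(ȳ) = (1 − f)·s²/n with f = n/N = 1202/47101 = 0.02551963.
Var(ȳ) = (1 − 0.02551963)·219600/1202 = 0.97448037·182.69551 = 178.03319.
SE(ȳ) = √(178.03319) = 13.3429.

13.3429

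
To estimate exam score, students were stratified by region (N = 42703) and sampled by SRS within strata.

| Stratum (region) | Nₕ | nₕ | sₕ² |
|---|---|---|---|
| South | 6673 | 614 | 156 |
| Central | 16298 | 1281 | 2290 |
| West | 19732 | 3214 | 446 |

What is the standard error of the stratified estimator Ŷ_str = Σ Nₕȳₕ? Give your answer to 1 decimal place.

22204.2

Var(Ŷ_str) = Σₕ Nₕ²(1 − fₕ)sₕ²/nₕ.
South: 6673²·(1 − 614/6673)·156/614 = 1.0272551 × 10^7.
Central: 16298²·(1 − 1281/16298)·2290/1281 = 4.3752598 × 10^8.
West: 19732²·(1 − 3214/19732)·446/3214 = 4.5229059 × 10^7.
Sum = 4.9302759 × 10^8.
SE = √(4.9302759 × 10^8) = 22204.2.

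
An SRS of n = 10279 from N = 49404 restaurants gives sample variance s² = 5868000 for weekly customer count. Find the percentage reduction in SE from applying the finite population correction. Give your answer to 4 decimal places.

f = n/N = 10279/49404 = 0.20806008.
SE_no-fpc = √(s²/n) = 23.892941; SE_fpc = √((1−f)s²/n) = 21.262569.
Ratio = √(1−f) = 0.88991007. Reduction = 100·(1 − 0.88991007) = 11.0090%.

11.0090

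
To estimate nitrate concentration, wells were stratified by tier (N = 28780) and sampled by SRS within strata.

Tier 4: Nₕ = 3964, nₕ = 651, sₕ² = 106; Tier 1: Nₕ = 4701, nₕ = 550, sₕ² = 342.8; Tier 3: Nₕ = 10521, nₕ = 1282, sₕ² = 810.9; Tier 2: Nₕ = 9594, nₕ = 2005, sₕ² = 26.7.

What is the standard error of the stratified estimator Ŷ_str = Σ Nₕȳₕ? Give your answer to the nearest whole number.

8761

Var(Ŷ_str) = Σₕ Nₕ²(1 − fₕ)sₕ²/nₕ.
Tier 4: 3964²·(1 − 651/3964)·106/651 = 2.1383557 × 10^6.
Tier 1: 4701²·(1 − 550/4701)·342.8/550 = 1.2162451 × 10^7.
Tier 3: 10521²·(1 − 1282/10521)·810.9/1282 = 6.148388 × 10^7.
Tier 2: 9594²·(1 − 2005/9594)·26.7/2005 = 969574.43.
Sum = 7.6754261 × 10^7.
SE = √(7.6754261 × 10^7) = 8761.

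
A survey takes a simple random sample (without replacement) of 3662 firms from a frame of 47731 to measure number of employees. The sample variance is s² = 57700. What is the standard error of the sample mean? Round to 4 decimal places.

Under SRS without replacement, Var(ȳ) = (1 − f)·s²/n with f = n/N = 3662/47731 = 0.07672163.
Var(ȳ) = (1 − 0.07672163)·57700/3662 = 0.92327837·15.756417 = 14.547559.
SE(ȳ) = √(14.547559) = 3.8141.

3.8141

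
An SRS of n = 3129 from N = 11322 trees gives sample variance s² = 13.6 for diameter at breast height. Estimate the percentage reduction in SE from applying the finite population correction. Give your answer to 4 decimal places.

f = n/N = 3129/11322 = 0.27636460.
SE_no-fpc = √(s²/n) = 0.06592751; SE_fpc = √((1−f)s²/n) = 0.056082398.
Ratio = √(1−f) = 0.85066762. Reduction = 100·(1 − 0.85066762) = 14.9332%.

14.9332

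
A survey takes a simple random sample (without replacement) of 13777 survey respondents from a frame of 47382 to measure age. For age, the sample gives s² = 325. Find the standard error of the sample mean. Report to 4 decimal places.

Under SRS without replacement, Var(ȳ) = (1 − f)·s²/n with f = n/N = 13777/47382 = 0.29076443.
Var(ȳ) = (1 − 0.29076443)·325/13777 = 0.70923557·0.023590041 = 0.016730897.
SE(ȳ) = √(0.016730897) = 0.1293.

0.1293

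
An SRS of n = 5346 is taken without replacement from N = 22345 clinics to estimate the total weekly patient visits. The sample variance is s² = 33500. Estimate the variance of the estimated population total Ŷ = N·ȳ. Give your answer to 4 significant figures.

2.380 × 10^9

Var(Ŷ) = N²·Var(ȳ) = N²·(1 − n/N)·s²/n.
f = 5346/22345 = 0.23924815; Var(ȳ) = 0.76075185·33500/5346 = 4.7671506.
Var(Ŷ) = 22345² · 4.7671506 = 2.3802336 × 10^9.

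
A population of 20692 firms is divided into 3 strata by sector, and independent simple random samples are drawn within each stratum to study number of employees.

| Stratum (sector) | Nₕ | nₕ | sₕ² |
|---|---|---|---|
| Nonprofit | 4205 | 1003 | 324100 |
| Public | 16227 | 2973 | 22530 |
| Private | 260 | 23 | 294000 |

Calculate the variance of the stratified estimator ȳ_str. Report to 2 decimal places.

Var(ȳ_str) = Σₕ Wₕ²(1 − fₕ)sₕ²/nₕ with Wₕ = Nₕ/N, N = 20692.
Nonprofit: Wₕ = 0.20321864; term = 0.20321864²·(1 − 0.23852556)·324100/1003 = 10.161562.
Public: Wₕ = 0.78421612; term = 0.78421612²·(1 − 0.18321316)·22530/2973 = 3.8066815.
Private: Wₕ = 0.01256524; term = 0.01256524²·(1 − 0.08846154)·294000/23 = 1.8396544.
Sum = 15.807898.

15.81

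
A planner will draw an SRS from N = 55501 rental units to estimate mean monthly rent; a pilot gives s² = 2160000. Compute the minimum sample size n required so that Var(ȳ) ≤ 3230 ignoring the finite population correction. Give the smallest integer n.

669

Without fpc, n₀ = s²/D = 2160000/3230 = 668.7307.
Rounding up, n = 669.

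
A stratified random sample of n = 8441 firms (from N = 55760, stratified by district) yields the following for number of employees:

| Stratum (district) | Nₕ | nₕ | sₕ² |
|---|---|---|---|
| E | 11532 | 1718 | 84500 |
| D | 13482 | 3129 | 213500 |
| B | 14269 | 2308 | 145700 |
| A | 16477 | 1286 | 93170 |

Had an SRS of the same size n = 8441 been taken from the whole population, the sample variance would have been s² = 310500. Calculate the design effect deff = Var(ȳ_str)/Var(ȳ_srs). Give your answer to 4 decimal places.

0.4533

Var(ȳ_str) = Σ Wₕ²(1−fₕ)sₕ²/nₕ with Wₕ = Nₕ/55760:
  E: (11532/55760)²·(1−1718/11532)·84500/1718 = 1.7903532
  D: (13482/55760)²·(1−3129/13482)·213500/3129 = 3.0631434
  B: (14269/55760)²·(1−2308/14269)·145700/2308 = 3.4652873
  A: (16477/55760)²·(1−1286/16477)·93170/1286 = 5.8324913
  → Var(ȳ_str) = 14.151275.
Var(ȳ_srs) = (1 − 8441/55760)·310500/8441 = 31.216233.
deff = 14.151275 / 31.216233 = 0.4533.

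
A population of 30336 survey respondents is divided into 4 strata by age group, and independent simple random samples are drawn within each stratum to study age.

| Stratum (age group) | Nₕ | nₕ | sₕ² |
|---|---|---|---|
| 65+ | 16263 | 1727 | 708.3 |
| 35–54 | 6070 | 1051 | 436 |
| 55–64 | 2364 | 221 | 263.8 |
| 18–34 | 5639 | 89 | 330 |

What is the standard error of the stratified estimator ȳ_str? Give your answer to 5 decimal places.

0.50175

Var(ȳ_str) = Σₕ Wₕ²(1 − fₕ)sₕ²/nₕ with Wₕ = Nₕ/N, N = 30336.
65+: Wₕ = 0.53609573; term = 0.53609573²·(1 − 0.10619197)·708.3/1727 = 0.10535468.
35–54: Wₕ = 0.20009230; term = 0.20009230²·(1 − 0.17314662)·436/1051 = 0.013733241.
55–64: Wₕ = 0.07792722; term = 0.07792722²·(1 − 0.09348562)·263.8/221 = 0.0065710615.
18–34: Wₕ = 0.18588476; term = 0.18588476²·(1 − 0.01578294)·330/89 = 0.12609631.
Sum = 0.25175529.
SE = √(0.25175529) = 0.50175.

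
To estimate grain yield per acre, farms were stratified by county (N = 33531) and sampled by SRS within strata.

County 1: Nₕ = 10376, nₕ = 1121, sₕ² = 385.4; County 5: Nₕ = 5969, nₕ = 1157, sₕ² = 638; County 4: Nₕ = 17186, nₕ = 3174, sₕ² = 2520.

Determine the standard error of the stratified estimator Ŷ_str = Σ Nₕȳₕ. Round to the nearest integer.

15493

Var(Ŷ_str) = Σₕ Nₕ²(1 − fₕ)sₕ²/nₕ.
County 1: 10376²·(1 − 1121/10376)·385.4/1121 = 3.301509 × 10^7.
County 5: 5969²·(1 − 1157/5969)·638/1157 = 1.5838517 × 10^7.
County 4: 17186²·(1 − 3174/17186)·2520/3174 = 1.9119149 × 10^8.
Sum = 2.400451 × 10^8.
SE = √(2.400451 × 10^8) = 15493.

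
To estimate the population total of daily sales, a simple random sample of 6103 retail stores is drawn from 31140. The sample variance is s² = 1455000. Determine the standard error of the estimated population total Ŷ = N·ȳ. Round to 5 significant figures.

431130

Var(Ŷ) = N²·Var(ȳ) = N²·(1 − n/N)·s²/n.
f = 6103/31140 = 0.19598587; Var(ȳ) = 0.80401413·1455000/6103 = 191.68287.
Var(Ŷ) = 31140² · 191.68287 = 1.858748 × 10^11.
SE(Ŷ) = √(1.858748 × 10^11) = 431130.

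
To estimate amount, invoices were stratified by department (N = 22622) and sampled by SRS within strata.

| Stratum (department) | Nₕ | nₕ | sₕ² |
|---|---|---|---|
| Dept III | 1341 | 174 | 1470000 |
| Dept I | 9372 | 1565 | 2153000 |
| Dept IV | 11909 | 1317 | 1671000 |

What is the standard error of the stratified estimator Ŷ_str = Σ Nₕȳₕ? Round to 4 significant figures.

Var(Ŷ_str) = Σₕ Nₕ²(1 − fₕ)sₕ²/nₕ.
Dept III: 1341²·(1 − 174/1341)·1470000/174 = 1.3221104 × 10^10.
Dept I: 9372²·(1 − 1565/9372)·2153000/1565 = 1.006575 × 10^11.
Dept IV: 11909²·(1 − 1317/11909)·1671000/1317 = 1.6004567 × 10^11.
Sum = 2.7392427 × 10^11.
SE = √(2.7392427 × 10^11) = 523400.

523400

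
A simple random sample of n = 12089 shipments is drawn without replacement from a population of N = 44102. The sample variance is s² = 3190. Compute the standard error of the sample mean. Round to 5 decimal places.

0.43766

Under SRS without replacement, Var(ȳ) = (1 − f)·s²/n with f = n/N = 12089/44102 = 0.27411455.
Var(ȳ) = (1 − 0.27411455)·3190/12089 = 0.72588545·0.26387625 = 0.19154393.
SE(ȳ) = √(0.19154393) = 0.43766.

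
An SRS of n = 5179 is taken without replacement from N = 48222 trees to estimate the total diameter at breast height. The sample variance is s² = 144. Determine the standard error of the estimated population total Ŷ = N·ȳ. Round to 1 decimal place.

Var(Ŷ) = N²·Var(ȳ) = N²·(1 − n/N)·s²/n.
f = 5179/48222 = 0.10739911; Var(ȳ) = 0.89260089·144/5179 = 0.024818407.
Var(Ŷ) = 48222² · 0.024818407 = 5.7711763 × 10^7.
SE(Ŷ) = √(5.7711763 × 10^7) = 7596.8.

7596.8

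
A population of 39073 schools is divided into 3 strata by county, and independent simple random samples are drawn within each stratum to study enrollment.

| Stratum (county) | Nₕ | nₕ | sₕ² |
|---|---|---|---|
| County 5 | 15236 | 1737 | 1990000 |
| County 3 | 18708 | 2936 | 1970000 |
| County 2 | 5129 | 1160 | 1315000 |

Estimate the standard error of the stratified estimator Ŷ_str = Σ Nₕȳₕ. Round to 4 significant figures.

Var(Ŷ_str) = Σₕ Nₕ²(1 − fₕ)sₕ²/nₕ.
County 5: 15236²·(1 − 1737/15236)·1990000/1737 = 2.3562742 × 10^11.
County 3: 18708²·(1 − 2936/18708)·1970000/2936 = 1.9798136 × 10^11.
County 2: 5129²·(1 − 1160/5129)·1315000/1160 = 2.3077118 × 10^10.
Sum = 4.566859 × 10^11.
SE = √(4.566859 × 10^11) = 675800.

675800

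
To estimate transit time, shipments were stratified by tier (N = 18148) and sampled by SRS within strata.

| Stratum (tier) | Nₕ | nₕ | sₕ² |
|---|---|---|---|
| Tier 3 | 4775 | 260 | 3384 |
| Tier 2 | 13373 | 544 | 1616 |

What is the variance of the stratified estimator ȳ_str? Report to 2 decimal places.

Var(ȳ_str) = Σₕ Wₕ²(1 − fₕ)sₕ²/nₕ with Wₕ = Nₕ/N, N = 18148.
Tier 3: Wₕ = 0.26311439; term = 0.26311439²·(1 − 0.05445026)·3384/260 = 0.85198235.
Tier 2: Wₕ = 0.73688561; term = 0.73688561²·(1 − 0.04067898)·1616/544 = 1.5474142.
Sum = 2.3993966.

2.40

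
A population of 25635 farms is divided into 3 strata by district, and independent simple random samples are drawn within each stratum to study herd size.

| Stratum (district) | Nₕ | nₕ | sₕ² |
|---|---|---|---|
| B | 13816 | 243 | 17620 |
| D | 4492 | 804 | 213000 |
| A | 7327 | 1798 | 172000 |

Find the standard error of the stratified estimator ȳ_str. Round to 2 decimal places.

Var(ȳ_str) = Σₕ Wₕ²(1 − fₕ)sₕ²/nₕ with Wₕ = Nₕ/N, N = 25635.
B: Wₕ = 0.53895065; term = 0.53895065²·(1 − 0.01758830)·17620/243 = 20.691461.
D: Wₕ = 0.17522918; term = 0.17522918²·(1 − 0.17898486)·213000/804 = 6.6786329.
A: Wₕ = 0.28582017; term = 0.28582017²·(1 − 0.24539375)·172000/1798 = 5.897187.
Sum = 33.267281.
SE = √(33.267281) = 5.77.

5.77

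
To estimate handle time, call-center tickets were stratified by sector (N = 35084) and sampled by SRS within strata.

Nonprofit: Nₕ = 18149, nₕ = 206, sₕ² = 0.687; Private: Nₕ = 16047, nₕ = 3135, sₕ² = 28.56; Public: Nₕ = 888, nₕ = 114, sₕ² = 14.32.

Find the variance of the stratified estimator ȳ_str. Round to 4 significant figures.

Var(ȳ_str) = Σₕ Wₕ²(1 − fₕ)sₕ²/nₕ with Wₕ = Nₕ/N, N = 35084.
Nonprofit: Wₕ = 0.51730133; term = 0.51730133²·(1 − 0.01135049)·0.687/206 = 8.8230567 × 10^-4.
Private: Wₕ = 0.45738798; term = 0.45738798²·(1 − 0.19536362)·28.56/3135 = 0.0015335213.
Public: Wₕ = 0.02531068; term = 0.02531068²·(1 − 0.12837838)·14.32/114 = 7.0141313 × 10^-5.
Sum = 0.0024859683.

0.002486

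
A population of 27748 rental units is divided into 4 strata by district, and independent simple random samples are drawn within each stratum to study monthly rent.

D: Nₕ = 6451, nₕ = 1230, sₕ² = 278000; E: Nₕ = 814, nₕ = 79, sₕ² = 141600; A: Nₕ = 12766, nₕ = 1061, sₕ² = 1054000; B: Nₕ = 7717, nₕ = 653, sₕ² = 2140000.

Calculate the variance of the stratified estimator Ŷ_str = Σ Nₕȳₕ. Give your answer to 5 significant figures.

3.3577 × 10^11

Var(Ŷ_str) = Σₕ Nₕ²(1 − fₕ)sₕ²/nₕ.
D: 6451²·(1 − 1230/6451)·278000/1230 = 7.6123793 × 10^9.
E: 814²·(1 − 79/814)·141600/79 = 1.072378 × 10^9.
A: 12766²·(1 − 1061/12766)·1054000/1061 = 1.4844018 × 10^11.
B: 7717²·(1 − 653/7717)·2140000/653 = 1.7864867 × 10^11.
Sum = 3.3577361 × 10^11.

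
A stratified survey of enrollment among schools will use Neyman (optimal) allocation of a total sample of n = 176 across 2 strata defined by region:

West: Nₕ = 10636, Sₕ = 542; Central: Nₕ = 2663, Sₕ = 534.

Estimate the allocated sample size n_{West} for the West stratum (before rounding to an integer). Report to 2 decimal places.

Neyman allocation: nₕ = n·NₕSₕ / Σⱼ NⱼSⱼ.
Σ NⱼSⱼ = 10636·542 + 2663·534 = 7.186754 × 10^6.
n_{West} = 176·10636·542 / (7.186754 × 10^6) = 141.17.

141.17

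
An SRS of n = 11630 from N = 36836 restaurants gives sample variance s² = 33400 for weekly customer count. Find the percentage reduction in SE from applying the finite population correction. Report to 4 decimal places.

17.2790

f = n/N = 11630/36836 = 0.31572375.
SE_no-fpc = √(s²/n) = 1.6946631; SE_fpc = √((1−f)s²/n) = 1.4018421.
Ratio = √(1−f) = 0.82720992. Reduction = 100·(1 − 0.82720992) = 17.2790%.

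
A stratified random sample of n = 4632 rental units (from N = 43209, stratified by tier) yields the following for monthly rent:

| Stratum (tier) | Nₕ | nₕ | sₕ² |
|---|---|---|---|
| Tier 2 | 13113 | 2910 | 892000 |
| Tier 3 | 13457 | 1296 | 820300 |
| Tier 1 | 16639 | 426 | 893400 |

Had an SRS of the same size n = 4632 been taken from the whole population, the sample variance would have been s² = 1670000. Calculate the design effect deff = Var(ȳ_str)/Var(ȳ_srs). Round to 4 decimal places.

1.1820

Var(ȳ_str) = Σ Wₕ²(1−fₕ)sₕ²/nₕ with Wₕ = Nₕ/43209:
  Tier 2: (13113/43209)²·(1−2910/13113)·892000/2910 = 21.966122
  Tier 3: (13457/43209)²·(1−1296/13457)·820300/1296 = 55.480047
  Tier 1: (16639/43209)²·(1−426/16639)·893400/426 = 303.02504
  → Var(ȳ_str) = 380.47121.
Var(ȳ_srs) = (1 − 4632/43209)·1670000/4632 = 321.88605.
deff = 380.47121 / 321.88605 = 1.1820.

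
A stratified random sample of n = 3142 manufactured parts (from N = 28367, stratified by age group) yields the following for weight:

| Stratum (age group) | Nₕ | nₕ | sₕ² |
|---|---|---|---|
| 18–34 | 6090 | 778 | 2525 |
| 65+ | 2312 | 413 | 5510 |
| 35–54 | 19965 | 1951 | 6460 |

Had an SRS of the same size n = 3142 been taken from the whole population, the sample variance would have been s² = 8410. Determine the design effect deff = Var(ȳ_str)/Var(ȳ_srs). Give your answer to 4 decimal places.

0.7072

Var(ȳ_str) = Σ Wₕ²(1−fₕ)sₕ²/nₕ with Wₕ = Nₕ/28367:
  18–34: (6090/28367)²·(1−778/6090)·2525/778 = 0.13047591
  65+: (2312/28367)²·(1−413/2312)·5510/413 = 0.072792649
  35–54: (19965/28367)²·(1−1951/19965)·6460/1951 = 1.4798848
  → Var(ȳ_str) = 1.6831534.
Var(ȳ_srs) = (1 − 3142/28367)·8410/3142 = 2.3801678.
deff = 1.6831534 / 2.3801678 = 0.7072.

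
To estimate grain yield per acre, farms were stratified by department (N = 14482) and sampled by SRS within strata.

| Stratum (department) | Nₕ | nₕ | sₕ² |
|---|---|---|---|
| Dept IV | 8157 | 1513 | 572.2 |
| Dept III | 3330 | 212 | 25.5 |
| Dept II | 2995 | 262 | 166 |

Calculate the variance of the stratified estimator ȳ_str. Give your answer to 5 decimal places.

0.12841

Var(ȳ_str) = Σₕ Wₕ²(1 − fₕ)sₕ²/nₕ with Wₕ = Nₕ/N, N = 14482.
Dept IV: Wₕ = 0.56325093; term = 0.56325093²·(1 − 0.18548486)·572.2/1513 = 0.097726406.
Dept III: Wₕ = 0.22994062; term = 0.22994062²·(1 − 0.06366366)·25.5/212 = 0.0059548055.
Dept II: Wₕ = 0.20680845; term = 0.20680845²·(1 − 0.08747913)·166/262 = 0.024727839.
Sum = 0.12840905.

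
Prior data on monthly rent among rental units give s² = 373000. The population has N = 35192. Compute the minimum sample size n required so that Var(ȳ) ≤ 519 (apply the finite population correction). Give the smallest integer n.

705

Without fpc, n₀ = s²/D = 373000/519 = 718.6898.
With fpc, (1 − n/N)·s²/n ≤ D requires n ≥ n₀/(1 + n₀/N) = 718.6898/(1 + 718.6898/35192) = 704.3065.
Rounding up, n = 705.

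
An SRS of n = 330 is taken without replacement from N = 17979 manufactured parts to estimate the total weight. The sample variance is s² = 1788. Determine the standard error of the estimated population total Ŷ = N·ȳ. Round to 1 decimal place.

Var(Ŷ) = N²·Var(ȳ) = N²·(1 − n/N)·s²/n.
f = 330/17979 = 0.01835475; Var(ȳ) = 0.98164525·1788/330 = 5.3187325.
Var(Ŷ) = 17979² · 5.3187325 = 1.7192507 × 10^9.
SE(Ŷ) = √(1.7192507 × 10^9) = 41463.8.

41463.8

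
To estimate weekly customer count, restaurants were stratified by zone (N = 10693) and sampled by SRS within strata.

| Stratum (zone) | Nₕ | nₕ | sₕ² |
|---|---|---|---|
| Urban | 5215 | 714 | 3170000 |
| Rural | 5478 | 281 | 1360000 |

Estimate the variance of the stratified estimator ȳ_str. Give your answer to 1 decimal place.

Var(ȳ_str) = Σₕ Wₕ²(1 − fₕ)sₕ²/nₕ with Wₕ = Nₕ/N, N = 10693.
Urban: Wₕ = 0.48770224; term = 0.48770224²·(1 − 0.13691275)·3170000/714 = 911.43404.
Rural: Wₕ = 0.51229776; term = 0.51229776²·(1 − 0.05129609)·1360000/281 = 1205.0587.
Sum = 2116.4927.

2116.5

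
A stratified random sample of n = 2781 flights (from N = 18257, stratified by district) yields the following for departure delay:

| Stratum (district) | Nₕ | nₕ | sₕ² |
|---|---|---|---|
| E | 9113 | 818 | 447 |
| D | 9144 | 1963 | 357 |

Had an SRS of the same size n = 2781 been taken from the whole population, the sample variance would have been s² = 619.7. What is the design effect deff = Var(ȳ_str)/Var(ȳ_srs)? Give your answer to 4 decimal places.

0.8458

Var(ȳ_str) = Σ Wₕ²(1−fₕ)sₕ²/nₕ with Wₕ = Nₕ/18257:
  E: (9113/18257)²·(1−818/9113)·447/818 = 0.12392906
  D: (9144/18257)²·(1−1963/9144)·357/1963 = 0.035826982
  → Var(ȳ_str) = 0.15975604.
Var(ȳ_srs) = (1 − 2781/18257)·619.7/2781 = 0.18889037.
deff = 0.15975604 / 0.18889037 = 0.8458.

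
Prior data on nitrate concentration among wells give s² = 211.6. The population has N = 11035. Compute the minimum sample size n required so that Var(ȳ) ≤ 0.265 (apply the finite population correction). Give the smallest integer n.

745

Without fpc, n₀ = s²/D = 211.6/0.265 = 798.4906.
With fpc, (1 − n/N)·s²/n ≤ D requires n ≥ n₀/(1 + n₀/N) = 798.4906/(1 + 798.4906/11035) = 744.6107.
Rounding up, n = 745.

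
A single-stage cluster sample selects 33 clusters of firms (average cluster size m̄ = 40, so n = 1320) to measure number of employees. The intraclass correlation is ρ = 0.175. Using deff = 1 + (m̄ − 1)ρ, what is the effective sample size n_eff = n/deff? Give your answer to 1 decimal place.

deff = 1 + (40 − 1)·0.175 = 1 + 6.825 = 7.825.
n_eff = 1320 / 7.825 = 168.7.

168.7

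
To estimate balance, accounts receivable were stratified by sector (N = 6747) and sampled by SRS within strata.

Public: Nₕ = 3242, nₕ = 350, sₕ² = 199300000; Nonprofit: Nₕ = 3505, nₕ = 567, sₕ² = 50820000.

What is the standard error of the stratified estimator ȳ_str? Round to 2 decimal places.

Var(ȳ_str) = Σₕ Wₕ²(1 − fₕ)sₕ²/nₕ with Wₕ = Nₕ/N, N = 6747.
Public: Wₕ = 0.48050986; term = 0.48050986²·(1 − 0.10795805)·199300000/350 = 117281.4.
Nonprofit: Wₕ = 0.51949014; term = 0.51949014²·(1 − 0.16176890)·50820000/567 = 20275.426.
Sum = 137556.83.
SE = √(137556.83) = 370.89.

370.89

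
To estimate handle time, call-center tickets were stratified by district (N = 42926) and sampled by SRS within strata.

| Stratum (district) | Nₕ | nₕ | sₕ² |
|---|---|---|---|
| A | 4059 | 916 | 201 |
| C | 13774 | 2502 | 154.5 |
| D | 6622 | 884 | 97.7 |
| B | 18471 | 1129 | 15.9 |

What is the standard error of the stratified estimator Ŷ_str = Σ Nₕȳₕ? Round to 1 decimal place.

Var(Ŷ_str) = Σₕ Nₕ²(1 − fₕ)sₕ²/nₕ.
A: 4059²·(1 − 916/4059)·201/916 = 2.7993939 × 10^6.
C: 13774²·(1 − 2502/13774)·154.5/2502 = 9.5874307 × 10^6.
D: 6622²·(1 − 884/6622)·97.7/884 = 4.1994462 × 10^6.
B: 18471²·(1 − 1129/18471)·15.9/1129 = 4.5112072 × 10^6.
Sum = 2.1097478 × 10^7.
SE = √(2.1097478 × 10^7) = 4593.2.

4593.2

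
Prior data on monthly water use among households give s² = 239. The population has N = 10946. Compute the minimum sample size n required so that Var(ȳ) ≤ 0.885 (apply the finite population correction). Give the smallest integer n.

Without fpc, n₀ = s²/D = 239/0.885 = 270.0565.
With fpc, (1 − n/N)·s²/n ≤ D requires n ≥ n₀/(1 + n₀/N) = 270.0565/(1 + 270.0565/10946) = 263.5542.
Rounding up, n = 264.

264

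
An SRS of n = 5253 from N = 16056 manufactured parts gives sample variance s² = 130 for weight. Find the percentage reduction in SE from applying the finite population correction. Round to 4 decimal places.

f = n/N = 5253/16056 = 0.32716741.
SE_no-fpc = √(s²/n) = 0.15731422; SE_fpc = √((1−f)s²/n) = 0.12903915.
Ratio = √(1−f) = 0.82026373. Reduction = 100·(1 − 0.82026373) = 17.9736%.

17.9736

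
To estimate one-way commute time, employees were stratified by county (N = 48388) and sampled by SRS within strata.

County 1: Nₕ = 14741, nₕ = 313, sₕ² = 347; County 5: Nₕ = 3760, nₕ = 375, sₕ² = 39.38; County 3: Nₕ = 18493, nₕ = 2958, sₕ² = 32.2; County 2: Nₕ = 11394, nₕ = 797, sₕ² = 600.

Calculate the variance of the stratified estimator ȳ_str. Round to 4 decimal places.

Var(ȳ_str) = Σₕ Wₕ²(1 − fₕ)sₕ²/nₕ with Wₕ = Nₕ/N, N = 48388.
County 1: Wₕ = 0.30464165; term = 0.30464165²·(1 − 0.02123329)·347/313 = 0.10070311.
County 5: Wₕ = 0.07770522; term = 0.07770522²·(1 − 0.09973404)·39.38/375 = 5.708416 × 10^-4.
County 3: Wₕ = 0.38218153; term = 0.38218153²·(1 − 0.15995241)·32.2/2958 = 0.0013356756.
County 2: Wₕ = 0.23547160; term = 0.23547160²·(1 − 0.06994910)·600/797 = 0.038821895.
Sum = 0.14143152.

0.1414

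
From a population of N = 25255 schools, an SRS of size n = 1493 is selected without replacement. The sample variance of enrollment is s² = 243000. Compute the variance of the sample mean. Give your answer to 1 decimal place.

153.1

Under SRS without replacement, Var(ȳ) = (1 − f)·s²/n with f = n/N = 1493/25255 = 0.05911701.
Var(ȳ) = (1 − 0.05911701)·243000/1493 = 0.94088299·162.75954 = 153.13769.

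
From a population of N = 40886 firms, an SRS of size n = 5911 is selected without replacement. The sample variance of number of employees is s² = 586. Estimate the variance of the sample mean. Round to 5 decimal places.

Under SRS without replacement, Var(ȳ) = (1 − f)·s²/n with f = n/N = 5911/40886 = 0.14457271.
Var(ȳ) = (1 − 0.14457271)·586/5911 = 0.85542729·0.099137202 = 0.084804667.

0.08480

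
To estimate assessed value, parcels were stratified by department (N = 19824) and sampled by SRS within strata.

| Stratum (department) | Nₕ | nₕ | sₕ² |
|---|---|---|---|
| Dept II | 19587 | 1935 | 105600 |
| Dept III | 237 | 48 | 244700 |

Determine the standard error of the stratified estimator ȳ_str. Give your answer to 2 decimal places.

Var(ȳ_str) = Σₕ Wₕ²(1 − fₕ)sₕ²/nₕ with Wₕ = Nₕ/N, N = 19824.
Dept II: Wₕ = 0.98804479; term = 0.98804479²·(1 − 0.09879001)·105600/1935 = 48.013373.
Dept III: Wₕ = 0.01195521; term = 0.01195521²·(1 − 0.20253165)·244700/48 = 0.5810591.
Sum = 48.594432.
SE = √(48.594432) = 6.97.

6.97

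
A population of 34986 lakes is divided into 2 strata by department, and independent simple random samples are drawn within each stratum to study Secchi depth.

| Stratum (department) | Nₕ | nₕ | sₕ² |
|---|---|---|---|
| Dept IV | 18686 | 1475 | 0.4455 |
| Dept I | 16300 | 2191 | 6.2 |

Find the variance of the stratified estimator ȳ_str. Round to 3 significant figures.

6.11 × 10^-4

Var(ȳ_str) = Σₕ Wₕ²(1 − fₕ)sₕ²/nₕ with Wₕ = Nₕ/N, N = 34986.
Dept IV: Wₕ = 0.53409935; term = 0.53409935²·(1 − 0.07893610)·0.4455/1475 = 7.9357788 × 10^-5.
Dept I: Wₕ = 0.46590065; term = 0.46590065²·(1 − 0.13441718)·6.2/2191 = 5.3167295 × 10^-4.
Sum = 6.1103074 × 10^-4.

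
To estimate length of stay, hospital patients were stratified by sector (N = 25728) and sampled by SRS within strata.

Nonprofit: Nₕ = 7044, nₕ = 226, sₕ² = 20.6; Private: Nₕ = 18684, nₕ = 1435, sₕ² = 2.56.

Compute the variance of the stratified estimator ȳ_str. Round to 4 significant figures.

0.007482

Var(ȳ_str) = Σₕ Wₕ²(1 − fₕ)sₕ²/nₕ with Wₕ = Nₕ/N, N = 25728.
Nonprofit: Wₕ = 0.27378731; term = 0.27378731²·(1 − 0.03208404)·20.6/226 = 0.0066133738.
Private: Wₕ = 0.72621269; term = 0.72621269²·(1 − 0.07680368)·2.56/1435 = 8.6857993 × 10^-4.
Sum = 0.0074819537.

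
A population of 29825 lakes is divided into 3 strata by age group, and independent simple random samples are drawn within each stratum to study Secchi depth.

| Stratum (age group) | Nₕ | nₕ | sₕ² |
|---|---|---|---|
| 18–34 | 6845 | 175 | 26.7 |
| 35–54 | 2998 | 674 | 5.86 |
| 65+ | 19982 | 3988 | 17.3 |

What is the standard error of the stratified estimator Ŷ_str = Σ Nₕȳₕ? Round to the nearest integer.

Var(Ŷ_str) = Σₕ Nₕ²(1 − fₕ)sₕ²/nₕ.
18–34: 6845²·(1 − 175/6845)·26.7/175 = 6.965824 × 10^6.
35–54: 2998²·(1 − 674/2998)·5.86/674 = 60576.681.
65+: 19982²·(1 − 3988/19982)·17.3/3988 = 1.3863951 × 10^6.
Sum = 8.4127958 × 10^6.
SE = √(8.4127958 × 10^6) = 2900.

2900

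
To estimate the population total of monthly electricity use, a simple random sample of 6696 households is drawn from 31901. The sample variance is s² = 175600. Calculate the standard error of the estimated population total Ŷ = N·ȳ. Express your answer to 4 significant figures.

145200

Var(Ŷ) = N²·Var(ȳ) = N²·(1 − n/N)·s²/n.
f = 6696/31901 = 0.20989938; Var(ȳ) = 0.79010062·175600/6696 = 20.720082.
Var(Ŷ) = 31901² · 20.720082 = 2.1086285 × 10^10.
SE(Ŷ) = √(2.1086285 × 10^10) = 145200.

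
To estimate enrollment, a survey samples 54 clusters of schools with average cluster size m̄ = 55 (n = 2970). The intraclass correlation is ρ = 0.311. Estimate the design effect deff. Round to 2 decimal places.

deff = 1 + (55 − 1)·0.311 = 1 + 16.794 = 17.794.

17.79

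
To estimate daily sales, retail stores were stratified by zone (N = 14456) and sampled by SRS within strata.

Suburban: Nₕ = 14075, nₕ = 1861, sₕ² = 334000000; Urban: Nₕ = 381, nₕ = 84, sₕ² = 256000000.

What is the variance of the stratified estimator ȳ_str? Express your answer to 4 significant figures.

149300

Var(ȳ_str) = Σₕ Wₕ²(1 − fₕ)sₕ²/nₕ with Wₕ = Nₕ/N, N = 14456.
Suburban: Wₕ = 0.97364416; term = 0.97364416²·(1 − 0.13222025)·334000000/1861 = 147642.07.
Urban: Wₕ = 0.02635584; term = 0.02635584²·(1 − 0.22047244)·256000000/84 = 1650.2351.
Sum = 149292.31.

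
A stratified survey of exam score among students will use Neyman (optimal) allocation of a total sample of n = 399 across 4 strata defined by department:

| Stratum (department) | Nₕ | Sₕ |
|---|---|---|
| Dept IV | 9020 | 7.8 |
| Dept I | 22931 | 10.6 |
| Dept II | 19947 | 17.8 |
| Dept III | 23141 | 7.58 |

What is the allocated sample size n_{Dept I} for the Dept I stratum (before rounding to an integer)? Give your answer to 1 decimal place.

Neyman allocation: nₕ = n·NₕSₕ / Σⱼ NⱼSⱼ.
Σ NⱼSⱼ = 9020·7.8 + 22931·10.6 + 19947·17.8 + 23141·7.58 = 843889.98.
n_{Dept I} = 399·22931·10.6 / 843889.98 = 114.9.

114.9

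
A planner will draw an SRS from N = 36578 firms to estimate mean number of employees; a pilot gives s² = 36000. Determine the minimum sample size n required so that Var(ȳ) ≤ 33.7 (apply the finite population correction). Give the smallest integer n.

Without fpc, n₀ = s²/D = 36000/33.7 = 1068.2493.
With fpc, (1 − n/N)·s²/n ≤ D requires n ≥ n₀/(1 + n₀/N) = 1068.2493/(1 + 1068.2493/36578) = 1037.9367.
Rounding up, n = 1038.

1038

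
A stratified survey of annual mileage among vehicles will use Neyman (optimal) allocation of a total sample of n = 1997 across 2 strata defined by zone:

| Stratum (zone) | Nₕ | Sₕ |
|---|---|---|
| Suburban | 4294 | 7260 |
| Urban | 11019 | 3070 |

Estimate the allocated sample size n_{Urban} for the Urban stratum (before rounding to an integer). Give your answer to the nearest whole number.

Neyman allocation: nₕ = n·NₕSₕ / Σⱼ NⱼSⱼ.
Σ NⱼSⱼ = 4294·7260 + 11019·3070 = 6.500277 × 10^7.
n_{Urban} = 1997·11019·3070 / (6.500277 × 10^7) = 1039.

1039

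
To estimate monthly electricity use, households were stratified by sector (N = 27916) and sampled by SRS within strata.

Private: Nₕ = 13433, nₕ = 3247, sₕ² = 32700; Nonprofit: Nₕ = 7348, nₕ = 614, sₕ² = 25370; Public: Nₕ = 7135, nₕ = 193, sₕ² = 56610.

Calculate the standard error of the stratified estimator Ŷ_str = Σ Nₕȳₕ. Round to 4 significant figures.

Var(Ŷ_str) = Σₕ Nₕ²(1 − fₕ)sₕ²/nₕ.
Private: 13433²·(1 − 3247/13433)·32700/3247 = 1.3779776 × 10^9.
Nonprofit: 7348²·(1 − 614/7348)·25370/614 = 2.0445341 × 10^9.
Public: 7135²·(1 − 193/7135)·56610/193 = 1.4528288 × 10^10.
Sum = 1.79508 × 10^10.
SE = √(1.79508 × 10^10) = 134000.

134000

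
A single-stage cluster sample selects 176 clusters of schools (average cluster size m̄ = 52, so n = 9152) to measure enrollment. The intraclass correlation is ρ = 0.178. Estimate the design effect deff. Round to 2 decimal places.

10.08

deff = 1 + (52 − 1)·0.178 = 1 + 9.078 = 10.078.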